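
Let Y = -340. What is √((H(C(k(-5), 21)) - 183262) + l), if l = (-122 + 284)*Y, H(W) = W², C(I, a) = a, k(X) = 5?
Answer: I*√237901 ≈ 487.75*I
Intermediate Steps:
l = -55080 (l = (-122 + 284)*(-340) = 162*(-340) = -55080)
√((H(C(k(-5), 21)) - 183262) + l) = √((21² - 183262) - 55080) = √((441 - 183262) - 55080) = √(-182821 - 55080) = √(-237901) = I*√237901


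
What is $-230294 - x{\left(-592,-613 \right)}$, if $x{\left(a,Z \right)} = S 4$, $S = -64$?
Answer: $-230038$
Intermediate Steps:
$x{\left(a,Z \right)} = -256$ ($x{\left(a,Z \right)} = \left(-64\right) 4 = -256$)
$-230294 - x{\left(-592,-613 \right)} = -230294 - -256 = -230294 + 256 = -230038$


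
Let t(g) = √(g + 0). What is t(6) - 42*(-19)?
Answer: 798 + √6 ≈ 800.45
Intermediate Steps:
t(g) = √g
t(6) - 42*(-19) = √6 - 42*(-19) = √6 + 798 = 798 + √6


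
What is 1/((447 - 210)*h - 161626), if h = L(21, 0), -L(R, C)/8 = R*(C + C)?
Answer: -1/161626 ≈ -6.1871e-6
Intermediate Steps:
L(R, C) = -16*C*R (L(R, C) = -8*R*(C + C) = -8*R*2*C = -16*C*R)
h = 0 (h = -16*0*21 = 0)
1/((447 - 210)*h - 161626) = 1/((447 - 210)*0 - 161626) = 1/(237*0 - 161626) = 1/(0 - 161626) = 1/(-161626) = -1/161626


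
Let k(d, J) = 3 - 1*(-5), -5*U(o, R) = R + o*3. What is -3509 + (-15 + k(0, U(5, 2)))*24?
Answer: -3677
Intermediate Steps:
U(o, R) = -3*o/5 - R/5 (U(o, R) = -(R + o*3)/5 = -(R + 3*o)/5 = -3*o/5 - R/5)
k(d, J) = 8 (k(d, J) = 3 + 5 = 8)
-3509 + (-15 + k(0, U(5, 2)))*24 = -3509 + (-15 + 8)*24 = -3509 - 7*24 = -3509 - 168 = -3677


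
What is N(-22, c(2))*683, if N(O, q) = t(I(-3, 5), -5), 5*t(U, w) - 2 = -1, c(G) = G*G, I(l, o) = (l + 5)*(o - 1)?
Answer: 683/5 ≈ 136.60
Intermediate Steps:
I(l, o) = (-1 + o)*(5 + l) (I(l, o) = (5 + l)*(-1 + o) = (-1 + o)*(5 + l))
c(G) = G**2
t(U, w) = 1/5 (t(U, w) = 2/5 + (1/5)*(-1) = 2/5 - 1/5 = 1/5)
N(O, q) = 1/5
N(-22, c(2))*683 = (1/5)*683 = 683/5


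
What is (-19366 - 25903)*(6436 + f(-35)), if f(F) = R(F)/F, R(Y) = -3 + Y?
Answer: -1457002166/5 ≈ -2.9140e+8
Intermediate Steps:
f(F) = (-3 + F)/F
(-19366 - 25903)*(6436 + f(-35)) = (-19366 - 25903)*(6436 + (-3 - 35)/(-35)) = -45269*(6436 - 1/35*(-38)) = -45269*(6436 + 38/35) = -45269*225298/35 = -1457002166/5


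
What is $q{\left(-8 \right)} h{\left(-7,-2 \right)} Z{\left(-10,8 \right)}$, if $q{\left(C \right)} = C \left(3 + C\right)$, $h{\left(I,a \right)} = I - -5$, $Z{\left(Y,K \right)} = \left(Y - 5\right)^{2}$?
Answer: $-18000$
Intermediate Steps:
$Z{\left(Y,K \right)} = \left(-5 + Y\right)^{2}$
$h{\left(I,a \right)} = 5 + I$ ($h{\left(I,a \right)} = I + 5 = 5 + I$)
$q{\left(-8 \right)} h{\left(-7,-2 \right)} Z{\left(-10,8 \right)} = - 8 \left(3 - 8\right) \left(5 - 7\right) \left(-5 - 10\right)^{2} = \left(-8\right) \left(-5\right) \left(-2\right) \left(-15\right)^{2} = 40 \left(-2\right) 225 = \left(-80\right) 225 = -18000$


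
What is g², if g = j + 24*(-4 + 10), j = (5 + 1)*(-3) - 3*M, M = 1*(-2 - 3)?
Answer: 19881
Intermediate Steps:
M = -5 (M = 1*(-5) = -5)
j = -3 (j = (5 + 1)*(-3) - 3*(-5) = 6*(-3) + 15 = -18 + 15 = -3)
g = 141 (g = -3 + 24*(-4 + 10) = -3 + 24*6 = -3 + 144 = 141)
g² = 141² = 19881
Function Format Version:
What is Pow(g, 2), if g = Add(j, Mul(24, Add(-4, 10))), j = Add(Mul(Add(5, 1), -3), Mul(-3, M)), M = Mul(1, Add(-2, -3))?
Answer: 19881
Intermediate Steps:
M = -5 (M = Mul(1, -5) = -5)
j = -3 (j = Add(Mul(Add(5, 1), -3), Mul(-3, -5)) = Add(Mul(6, -3), 15) = Add(-18, 15) = -3)
g = 141 (g = Add(-3, Mul(24, Add(-4, 10))) = Add(-3, Mul(24, 6)) = Add(-3, 144) = 141)
Pow(g, 2) = Pow(141, 2) = 19881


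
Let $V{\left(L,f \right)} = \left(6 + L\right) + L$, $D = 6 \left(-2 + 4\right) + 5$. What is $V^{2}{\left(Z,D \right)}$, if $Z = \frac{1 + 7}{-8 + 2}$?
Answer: $\frac{100}{9} \approx 11.111$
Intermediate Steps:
$D = 17$ ($D = 6 \cdot 2 + 5 = 12 + 5 = 17$)
$Z = - \frac{4}{3}$ ($Z = \frac{8}{-6} = 8 \left(- \frac{1}{6}\right) = - \frac{4}{3} \approx -1.3333$)
$V{\left(L,f \right)} = 6 + 2 L$
$V^{2}{\left(Z,D \right)} = \left(6 + 2 \left(- \frac{4}{3}\right)\right)^{2} = \left(6 - \frac{8}{3}\right)^{2} = \left(\frac{10}{3}\right)^{2} = \frac{100}{9}$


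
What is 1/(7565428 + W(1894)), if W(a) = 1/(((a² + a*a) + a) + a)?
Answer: 7178260/54306609195281 ≈ 1.3218e-7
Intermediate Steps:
W(a) = 1/(2*a + 2*a²) (W(a) = 1/(((a² + a²) + a) + a) = 1/((2*a² + a) + a) = 1/((a + 2*a²) + a) = 1/(2*a + 2*a²))
1/(7565428 + W(1894)) = 1/(7565428 + (½)/(1894*(1 + 1894))) = 1/(7565428 + (½)*(1/1894)/1895) = 1/(7565428 + (½)*(1/1894)*(1/1895)) = 1/(7565428 + 1/7178260) = 1/(54306609195281/7178260) = 7178260/54306609195281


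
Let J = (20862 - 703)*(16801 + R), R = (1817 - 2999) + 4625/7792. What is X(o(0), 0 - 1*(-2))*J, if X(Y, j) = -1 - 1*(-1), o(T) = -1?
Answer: 0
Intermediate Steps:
R = -9205519/7792 (R = -1182 + 4625*(1/7792) = -1182 + 4625/7792 = -9205519/7792 ≈ -1181.4)
X(Y, j) = 0 (X(Y, j) = -1 + 1 = 0)
J = 2453509011807/7792 (J = (20862 - 703)*(16801 - 9205519/7792) = 20159*(121707873/7792) = 2453509011807/7792 ≈ 3.1488e+8)
X(o(0), 0 - 1*(-2))*J = 0*(2453509011807/7792) = 0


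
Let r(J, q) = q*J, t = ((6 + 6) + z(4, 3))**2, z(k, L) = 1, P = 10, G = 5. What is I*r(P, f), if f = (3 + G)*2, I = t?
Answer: 27040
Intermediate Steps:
t = 169 (t = ((6 + 6) + 1)**2 = (12 + 1)**2 = 13**2 = 169)
I = 169
f = 16 (f = (3 + 5)*2 = 8*2 = 16)
r(J, q) = J*q
I*r(P, f) = 169*(10*16) = 169*160 = 27040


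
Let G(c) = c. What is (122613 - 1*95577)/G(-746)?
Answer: -13518/373 ≈ -36.241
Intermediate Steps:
(122613 - 1*95577)/G(-746) = (122613 - 1*95577)/(-746) = (122613 - 95577)*(-1/746) = 27036*(-1/746) = -13518/373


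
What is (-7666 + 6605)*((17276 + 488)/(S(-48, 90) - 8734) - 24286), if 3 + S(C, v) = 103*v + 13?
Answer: 7025088956/273 ≈ 2.5733e+7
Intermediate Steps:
S(C, v) = 10 + 103*v (S(C, v) = -3 + (103*v + 13) = -3 + (13 + 103*v) = 10 + 103*v)
(-7666 + 6605)*((17276 + 488)/(S(-48, 90) - 8734) - 24286) = (-7666 + 6605)*((17276 + 488)/((10 + 103*90) - 8734) - 24286) = -1061*(17764/((10 + 9270) - 8734) - 24286) = -1061*(17764/(9280 - 8734) - 24286) = -1061*(17764/546 - 24286) = -1061*(17764*(1/546) - 24286) = -1061*(8882/273 - 24286) = -1061*(-6621196/273) = 7025088956/273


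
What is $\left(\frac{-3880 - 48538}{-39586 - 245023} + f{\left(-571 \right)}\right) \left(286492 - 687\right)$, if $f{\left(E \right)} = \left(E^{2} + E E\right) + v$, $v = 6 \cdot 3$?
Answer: $\frac{4080274885276230}{21893} \approx 1.8637 \cdot 10^{11}$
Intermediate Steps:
$v = 18$
$f{\left(E \right)} = 18 + 2 E^{2}$ ($f{\left(E \right)} = \left(E^{2} + E E\right) + 18 = \left(E^{2} + E^{2}\right) + 18 = 2 E^{2} + 18 = 18 + 2 E^{2}$)
$\left(\frac{-3880 - 48538}{-39586 - 245023} + f{\left(-571 \right)}\right) \left(286492 - 687\right) = \left(\frac{-3880 - 48538}{-39586 - 245023} + \left(18 + 2 \left(-571\right)^{2}\right)\right) \left(286492 - 687\right) = \left(- \frac{52418}{-284609} + \left(18 + 2 \cdot 326041\right)\right) 285805 = \left(\left(-52418\right) \left(- \frac{1}{284609}\right) + \left(18 + 652082\right)\right) 285805 = \left(\frac{52418}{284609} + 652100\right) 285805 = \frac{185593581318}{284609} \cdot 285805 = \frac{4080274885276230}{21893}$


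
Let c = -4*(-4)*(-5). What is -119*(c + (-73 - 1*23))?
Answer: 20944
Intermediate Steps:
c = -80 (c = 16*(-5) = -80)
-119*(c + (-73 - 1*23)) = -119*(-80 + (-73 - 1*23)) = -119*(-80 + (-73 - 23)) = -119*(-80 - 96) = -119*(-176) = 20944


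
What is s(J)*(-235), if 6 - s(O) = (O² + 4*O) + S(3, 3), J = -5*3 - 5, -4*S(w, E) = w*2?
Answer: 146875/2 ≈ 73438.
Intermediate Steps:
S(w, E) = -w/2 (S(w, E) = -w*2/4 = -w/2)
J = -20 (J = -15 - 5 = -20)
s(O) = 15/2 - O² - 4*O (s(O) = 6 - ((O² + 4*O) - ½*3) = 6 - ((O² + 4*O) - 3/2) = 6 - (-3/2 + O² + 4*O) = 6 + (3/2 - O² - 4*O) = 15/2 - O² - 4*O)
s(J)*(-235) = (15/2 - 1*(-20)² - 4*(-20))*(-235) = (15/2 - 1*400 + 80)*(-235) = (15/2 - 400 + 80)*(-235) = -625/2*(-235) = 146875/2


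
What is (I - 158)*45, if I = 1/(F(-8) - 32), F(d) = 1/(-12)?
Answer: -547578/77 ≈ -7111.4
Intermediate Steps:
F(d) = -1/12
I = -12/385 (I = 1/(-1/12 - 32) = 1/(-385/12) = -12/385 ≈ -0.031169)
(I - 158)*45 = (-12/385 - 158)*45 = -60842/385*45 = -547578/77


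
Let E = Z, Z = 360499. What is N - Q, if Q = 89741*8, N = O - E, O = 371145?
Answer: -707282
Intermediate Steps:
E = 360499
N = 10646 (N = 371145 - 1*360499 = 371145 - 360499 = 10646)
Q = 717928
N - Q = 10646 - 1*717928 = 10646 - 717928 = -707282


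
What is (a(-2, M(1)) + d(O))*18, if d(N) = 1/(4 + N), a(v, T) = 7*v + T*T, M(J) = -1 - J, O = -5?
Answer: -198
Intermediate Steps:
a(v, T) = T**2 + 7*v (a(v, T) = 7*v + T**2 = T**2 + 7*v)
(a(-2, M(1)) + d(O))*18 = (((-1 - 1*1)**2 + 7*(-2)) + 1/(4 - 5))*18 = (((-1 - 1)**2 - 14) + 1/(-1))*18 = (((-2)**2 - 14) - 1)*18 = ((4 - 14) - 1)*18 = (-10 - 1)*18 = -11*18 = -198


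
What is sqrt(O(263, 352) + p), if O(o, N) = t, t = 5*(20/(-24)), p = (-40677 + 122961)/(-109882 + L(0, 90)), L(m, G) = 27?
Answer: I*sqrt(2135633271270)/659130 ≈ 2.2171*I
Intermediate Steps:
p = -82284/109855 (p = (-40677 + 122961)/(-109882 + 27) = 82284/(-109855) = 82284*(-1/109855) = -82284/109855 ≈ -0.74902)
t = -25/6 (t = 5*(20*(-1/24)) = 5*(-5/6) = -25/6 ≈ -4.1667)
O(o, N) = -25/6
sqrt(O(263, 352) + p) = sqrt(-25/6 - 82284/109855) = sqrt(-3240079/659130) = I*sqrt(2135633271270)/659130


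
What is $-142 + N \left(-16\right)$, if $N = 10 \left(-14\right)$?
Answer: $2098$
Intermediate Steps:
$N = -140$
$-142 + N \left(-16\right) = -142 - -2240 = -142 + 2240 = 2098$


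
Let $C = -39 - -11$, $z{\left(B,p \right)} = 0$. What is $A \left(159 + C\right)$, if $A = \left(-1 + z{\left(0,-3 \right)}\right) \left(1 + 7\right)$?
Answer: $-1048$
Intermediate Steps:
$C = -28$ ($C = -39 + 11 = -28$)
$A = -8$ ($A = \left(-1 + 0\right) \left(1 + 7\right) = \left(-1\right) 8 = -8$)
$A \left(159 + C\right) = - 8 \left(159 - 28\right) = \left(-8\right) 131 = -1048$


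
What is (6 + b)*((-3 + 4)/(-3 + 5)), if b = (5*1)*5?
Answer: 31/2 ≈ 15.500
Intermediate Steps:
b = 25 (b = 5*5 = 25)
(6 + b)*((-3 + 4)/(-3 + 5)) = (6 + 25)*((-3 + 4)/(-3 + 5)) = 31*(1/2) = 31*(1*(½)) = 31*(½) = 31/2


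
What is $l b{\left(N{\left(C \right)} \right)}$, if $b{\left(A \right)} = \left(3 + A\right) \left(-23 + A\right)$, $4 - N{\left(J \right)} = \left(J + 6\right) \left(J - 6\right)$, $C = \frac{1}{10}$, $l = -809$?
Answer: $- \frac{5908936809}{10000} \approx -5.9089 \cdot 10^{5}$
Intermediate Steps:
$C = \frac{1}{10} \approx 0.1$
$N{\left(J \right)} = 4 - \left(-6 + J\right) \left(6 + J\right)$ ($N{\left(J \right)} = 4 - \left(J + 6\right) \left(J - 6\right) = 4 - \left(6 + J\right) \left(-6 + J\right) = 4 - \left(-6 + J\right) \left(6 + J\right)$)
$b{\left(A \right)} = \left(-23 + A\right) \left(3 + A\right)$
$l b{\left(N{\left(C \right)} \right)} = - 809 \left(-69 + \left(40 - \left(\frac{1}{10}\right)^{2}\right)^{2} - 20 \left(40 - \left(\frac{1}{10}\right)^{2}\right)\right) = - 809 \left(-69 + \left(40 - \frac{1}{100}\right)^{2} - 20 \left(40 - \frac{1}{100}\right)\right) = - 809 \left(-69 + \left(\frac{3999}{100}\right)^{2} - \frac{3999}{5}\right) = - 809 \left(-69 + \frac{15992001}{10000} - \frac{3999}{5}\right) = \left(-809\right) \frac{7304001}{10000} = - \frac{5908936809}{10000}$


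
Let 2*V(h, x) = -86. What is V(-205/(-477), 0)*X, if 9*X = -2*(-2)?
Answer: -172/9 ≈ -19.111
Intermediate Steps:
V(h, x) = -43 (V(h, x) = (½)*(-86) = -43)
X = 4/9 (X = (-2*(-2))/9 = (⅑)*4 = 4/9 ≈ 0.44444)
V(-205/(-477), 0)*X = -43*4/9 = -172/9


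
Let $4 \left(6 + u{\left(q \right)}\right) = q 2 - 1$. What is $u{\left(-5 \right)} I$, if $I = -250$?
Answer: $\frac{4375}{2} \approx 2187.5$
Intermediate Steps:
$u{\left(q \right)} = - \frac{25}{4} + \frac{q}{2}$ ($u{\left(q \right)} = -6 + \frac{q 2 - 1}{4} = -6 + \frac{2 q - 1}{4} = -6 + \frac{-1 + 2 q}{4} = -6 + \left(- \frac{1}{4} + \frac{q}{2}\right) = - \frac{25}{4} + \frac{q}{2}$)
$u{\left(-5 \right)} I = \left(- \frac{25}{4} + \frac{1}{2} \left(-5\right)\right) \left(-250\right) = \left(- \frac{25}{4} - \frac{5}{2}\right) \left(-250\right) = \left(- \frac{35}{4}\right) \left(-250\right) = \frac{4375}{2}$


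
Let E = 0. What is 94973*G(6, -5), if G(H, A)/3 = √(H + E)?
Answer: 284919*√6 ≈ 6.9791e+5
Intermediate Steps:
G(H, A) = 3*√H (G(H, A) = 3*√(H + 0) = 3*√H)
94973*G(6, -5) = 94973*(3*√6) = 284919*√6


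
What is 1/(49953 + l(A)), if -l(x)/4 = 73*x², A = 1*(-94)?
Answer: -1/2530159 ≈ -3.9523e-7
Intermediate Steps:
A = -94
l(x) = -292*x²
1/(49953 + l(A)) = 1/(49953 - 292*(-94)²) = 1/(49953 - 292*8836) = 1/(49953 - 2580112) = 1/(-2530159) = -1/2530159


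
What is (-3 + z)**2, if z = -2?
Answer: 25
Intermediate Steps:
(-3 + z)**2 = (-3 - 2)**2 = (-5)**2 = 25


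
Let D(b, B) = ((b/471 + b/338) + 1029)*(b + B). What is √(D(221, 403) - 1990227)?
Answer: I*√33212807251/157 ≈ 1160.8*I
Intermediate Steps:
D(b, B) = (1029 + 809*b/159198)*(B + b) (D(b, B) = ((b*(1/471) + b*(1/338)) + 1029)*(B + b) = ((b/471 + b/338) + 1029)*(B + b) = (809*b/159198 + 1029)*(B + b) = (1029 + 809*b/159198)*(B + b))
√(D(221, 403) - 1990227) = √((1029*403 + 1029*221 + (809/159198)*221² + (809/159198)*403*221) - 1990227) = √((414687 + 227409 + (809/159198)*48841 + 426343/942) - 1990227) = √((414687 + 227409 + 233801/942 + 426343/942) - 1990227) = √(100919096/157 - 1990227) = √(-211546543/157) = I*√33212807251/157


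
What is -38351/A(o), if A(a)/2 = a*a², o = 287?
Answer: -38351/47279806 ≈ -0.00081115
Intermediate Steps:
A(a) = 2*a³ (A(a) = 2*(a*a²) = 2*a³)
-38351/A(o) = -38351/(2*287³) = -38351/(2*23639903) = -38351/47279806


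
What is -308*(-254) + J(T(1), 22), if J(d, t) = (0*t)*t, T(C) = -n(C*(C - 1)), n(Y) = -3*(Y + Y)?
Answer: 78232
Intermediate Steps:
n(Y) = -6*Y
T(C) = 6*C*(-1 + C) (T(C) = -(-6)*C*(C - 1) = -(-6)*C*(-1 + C) = 6*C*(-1 + C))
J(d, t) = 0 (J(d, t) = 0*t = 0)
-308*(-254) + J(T(1), 22) = -308*(-254) + 0 = 78232 + 0 = 78232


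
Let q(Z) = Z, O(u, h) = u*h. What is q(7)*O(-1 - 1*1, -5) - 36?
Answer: 34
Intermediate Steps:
O(u, h) = h*u
q(7)*O(-1 - 1*1, -5) - 36 = 7*(-5*(-1 - 1*1)) - 36 = 7*(-5*(-1 - 1)) - 36 = 7*(-5*(-2)) - 36 = 7*10 - 36 = 70 - 36 = 34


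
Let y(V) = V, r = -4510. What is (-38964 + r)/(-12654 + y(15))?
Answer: 43474/12639 ≈ 3.4397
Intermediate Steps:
(-38964 + r)/(-12654 + y(15)) = (-38964 - 4510)/(-12654 + 15) = -43474/(-12639) = -43474*(-1/12639) = 43474/12639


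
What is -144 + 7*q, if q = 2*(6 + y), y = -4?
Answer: -116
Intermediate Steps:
q = 4 (q = 2*(6 - 4) = 2*2 = 4)
-144 + 7*q = -144 + 7*4 = -144 + 28 = -116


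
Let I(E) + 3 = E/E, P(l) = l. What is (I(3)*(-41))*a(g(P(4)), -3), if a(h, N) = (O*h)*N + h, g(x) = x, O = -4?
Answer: 4264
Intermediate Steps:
a(h, N) = h - 4*N*h (a(h, N) = (-4*h)*N + h = -4*N*h + h = h - 4*N*h)
I(E) = -2 (I(E) = -3 + E/E = -3 + 1 = -2)
(I(3)*(-41))*a(g(P(4)), -3) = (-2*(-41))*(4*(1 - 4*(-3))) = 82*(4*(1 + 12)) = 82*(4*13) = 82*52 = 4264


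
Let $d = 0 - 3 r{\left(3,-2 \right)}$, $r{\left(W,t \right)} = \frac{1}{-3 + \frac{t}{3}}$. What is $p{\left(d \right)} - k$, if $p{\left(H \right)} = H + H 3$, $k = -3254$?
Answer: $\frac{35830}{11} \approx 3257.3$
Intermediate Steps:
$r{\left(W,t \right)} = \frac{1}{-3 + \frac{t}{3}}$ ($r{\left(W,t \right)} = \frac{1}{-3 + t \frac{1}{3}} = \frac{1}{-3 + \frac{t}{3}}$)
$d = \frac{9}{11}$ ($d = 0 - 3 \frac{3}{-9 - 2} = 0 - 3 \frac{3}{-11} = 0 - 3 \cdot 3 \left(- \frac{1}{11}\right) = 0 - - \frac{9}{11} = 0 + \frac{9}{11} = \frac{9}{11} \approx 0.81818$)
$p{\left(H \right)} = 4 H$ ($p{\left(H \right)} = H + 3 H = 4 H$)
$p{\left(d \right)} - k = 4 \cdot \frac{9}{11} - -3254 = \frac{36}{11} + 3254 = \frac{35830}{11}$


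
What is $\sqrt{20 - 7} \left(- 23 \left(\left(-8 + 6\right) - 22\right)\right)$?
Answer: $552 \sqrt{13} \approx 1990.3$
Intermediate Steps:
$\sqrt{20 - 7} \left(- 23 \left(\left(-8 + 6\right) - 22\right)\right) = \sqrt{13} \left(- 23 \left(-2 - 22\right)\right) = \sqrt{13} \left(\left(-23\right) \left(-24\right)\right) = \sqrt{13} \cdot 552 = 552 \sqrt{13}$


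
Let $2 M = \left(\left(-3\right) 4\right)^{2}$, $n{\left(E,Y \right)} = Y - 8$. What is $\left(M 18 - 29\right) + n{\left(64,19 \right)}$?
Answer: $1278$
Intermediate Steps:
$n{\left(E,Y \right)} = -8 + Y$ ($n{\left(E,Y \right)} = Y - 8 = -8 + Y$)
$M = 72$ ($M = \frac{\left(\left(-3\right) 4\right)^{2}}{2} = \frac{\left(-12\right)^{2}}{2} = \frac{1}{2} \cdot 144 = 72$)
$\left(M 18 - 29\right) + n{\left(64,19 \right)} = \left(72 \cdot 18 - 29\right) + \left(-8 + 19\right) = \left(1296 - 29\right) + 11 = 1267 + 11 = 1278$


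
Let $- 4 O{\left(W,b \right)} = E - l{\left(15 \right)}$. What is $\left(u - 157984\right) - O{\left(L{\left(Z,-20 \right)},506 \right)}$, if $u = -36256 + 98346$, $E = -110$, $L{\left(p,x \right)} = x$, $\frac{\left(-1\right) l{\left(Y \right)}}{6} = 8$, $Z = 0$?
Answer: $- \frac{191819}{2} \approx -95910.0$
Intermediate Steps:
$l{\left(Y \right)} = -48$ ($l{\left(Y \right)} = \left(-6\right) 8 = -48$)
$u = 62090$
$O{\left(W,b \right)} = \frac{31}{2}$ ($O{\left(W,b \right)} = - \frac{-110 - -48}{4} = - \frac{-110 + 48}{4} = \left(- \frac{1}{4}\right) \left(-62\right) = \frac{31}{2}$)
$\left(u - 157984\right) - O{\left(L{\left(Z,-20 \right)},506 \right)} = \left(62090 - 157984\right) - \frac{31}{2} = -95894 - \frac{31}{2} = - \frac{191819}{2}$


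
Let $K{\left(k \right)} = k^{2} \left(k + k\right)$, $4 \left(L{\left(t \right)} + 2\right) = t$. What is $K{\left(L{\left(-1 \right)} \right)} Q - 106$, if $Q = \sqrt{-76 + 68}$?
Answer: $-106 - \frac{729 i \sqrt{2}}{16} \approx -106.0 - 64.435 i$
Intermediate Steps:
$L{\left(t \right)} = -2 + \frac{t}{4}$
$K{\left(k \right)} = 2 k^{3}$ ($K{\left(k \right)} = k^{2} \cdot 2 k = 2 k^{3}$)
$Q = 2 i \sqrt{2}$ ($Q = \sqrt{-8} = 2 i \sqrt{2} \approx 2.8284 i$)
$K{\left(L{\left(-1 \right)} \right)} Q - 106 = 2 \left(-2 + \frac{1}{4} \left(-1\right)\right)^{3} \cdot 2 i \sqrt{2} - 106 = 2 \left(-2 - \frac{1}{4}\right)^{3} \cdot 2 i \sqrt{2} - 106 = 2 \left(- \frac{9}{4}\right)^{3} \cdot 2 i \sqrt{2} - 106 = 2 \left(- \frac{729}{64}\right) 2 i \sqrt{2} - 106 = - \frac{729 \cdot 2 i \sqrt{2}}{32} - 106 = - \frac{729 i \sqrt{2}}{16} - 106 = -106 - \frac{729 i \sqrt{2}}{16}$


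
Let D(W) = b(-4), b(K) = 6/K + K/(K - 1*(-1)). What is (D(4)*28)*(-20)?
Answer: 280/3 ≈ 93.333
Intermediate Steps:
b(K) = 6/K + K/(1 + K) (b(K) = 6/K + K/(K + 1) = 6/K + K/(1 + K))
D(W) = -1/6 (D(W) = (6 + (-4)**2 + 6*(-4))/((-4)*(1 - 4)) = -1/4*(6 + 16 - 24)/(-3) = -1/4*(-1/3)*(-2) = -1/6)
(D(4)*28)*(-20) = -1/6*28*(-20) = -14/3*(-20) = 280/3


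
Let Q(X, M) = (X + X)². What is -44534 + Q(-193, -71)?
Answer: 104462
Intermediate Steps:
Q(X, M) = 4*X² (Q(X, M) = (2*X)² = 4*X²)
-44534 + Q(-193, -71) = -44534 + 4*(-193)² = -44534 + 4*37249 = -44534 + 148996 = 104462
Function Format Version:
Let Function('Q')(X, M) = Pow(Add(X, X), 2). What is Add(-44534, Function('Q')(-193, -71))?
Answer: 104462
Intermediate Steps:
Function('Q')(X, M) = Mul(4, Pow(X, 2)) (Function('Q')(X, M) = Pow(Mul(2, X), 2) = Mul(4, Pow(X, 2)))
Add(-44534, Function('Q')(-193, -71)) = Add(-44534, Mul(4, Pow(-193, 2))) = Add(-44534, Mul(4, 37249)) = Add(-44534, 148996) = 104462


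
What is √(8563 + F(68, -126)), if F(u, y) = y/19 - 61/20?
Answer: √308774795/190 ≈ 92.484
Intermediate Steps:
F(u, y) = -61/20 + y/19 (F(u, y) = y*(1/19) - 61*1/20 = y/19 - 61/20 = -61/20 + y/19)
√(8563 + F(68, -126)) = √(8563 + (-61/20 + (1/19)*(-126))) = √(8563 + (-61/20 - 126/19)) = √(8563 - 3679/380) = √(3250261/380) = √308774795/190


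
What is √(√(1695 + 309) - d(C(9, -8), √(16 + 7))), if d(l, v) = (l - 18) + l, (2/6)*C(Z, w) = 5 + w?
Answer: √(36 + 2*√501) ≈ 8.9870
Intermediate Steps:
C(Z, w) = 15 + 3*w (C(Z, w) = 3*(5 + w) = 15 + 3*w)
d(l, v) = -18 + 2*l (d(l, v) = (-18 + l) + l = -18 + 2*l)
√(√(1695 + 309) - d(C(9, -8), √(16 + 7))) = √(√(1695 + 309) - (-18 + 2*(15 + 3*(-8)))) = √(√2004 - (-18 + 2*(15 - 24))) = √(2*√501 - (-18 + 2*(-9))) = √(2*√501 - (-18 - 18)) = √(2*√501 - 1*(-36)) = √(2*√501 + 36) = √(36 + 2*√501)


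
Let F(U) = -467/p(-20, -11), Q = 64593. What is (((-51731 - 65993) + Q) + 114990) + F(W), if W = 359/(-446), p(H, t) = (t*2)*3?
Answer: 4083161/66 ≈ 61866.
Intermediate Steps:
p(H, t) = 6*t (p(H, t) = (2*t)*3 = 6*t)
W = -359/446 (W = 359*(-1/446) = -359/446 ≈ -0.80493)
F(U) = 467/66 (F(U) = -467/(6*(-11)) = -467/(-66) = -467*(-1/66) = 467/66)
(((-51731 - 65993) + Q) + 114990) + F(W) = (((-51731 - 65993) + 64593) + 114990) + 467/66 = ((-117724 + 64593) + 114990) + 467/66 = (-53131 + 114990) + 467/66 = 61859 + 467/66 = 4083161/66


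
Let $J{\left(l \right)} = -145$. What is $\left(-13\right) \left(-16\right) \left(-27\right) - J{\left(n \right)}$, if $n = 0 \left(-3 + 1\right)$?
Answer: $-5471$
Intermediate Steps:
$n = 0$ ($n = 0 \left(-2\right) = 0$)
$\left(-13\right) \left(-16\right) \left(-27\right) - J{\left(n \right)} = \left(-13\right) \left(-16\right) \left(-27\right) - -145 = 208 \left(-27\right) + 145 = -5616 + 145 = -5471$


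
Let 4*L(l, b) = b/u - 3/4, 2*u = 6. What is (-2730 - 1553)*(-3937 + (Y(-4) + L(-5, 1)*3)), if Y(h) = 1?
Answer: 269747623/16 ≈ 1.6859e+7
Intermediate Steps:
u = 3 (u = (1/2)*6 = 3)
L(l, b) = -3/16 + b/12 (L(l, b) = (b/3 - 3/4)/4 = (-3/4 + b/3)/4 = -3/16 + b/12)
(-2730 - 1553)*(-3937 + (Y(-4) + L(-5, 1)*3)) = (-2730 - 1553)*(-3937 + (1 + (-3/16 + (1/12)*1)*3)) = -4283*(-3937 + (1 + (-3/16 + 1/12)*3)) = -4283*(-3937 + (1 - 5/48*3)) = -4283*(-3937 + (1 - 5/16)) = -4283*(-3937 + 11/16) = -4283*(-62981/16) = 269747623/16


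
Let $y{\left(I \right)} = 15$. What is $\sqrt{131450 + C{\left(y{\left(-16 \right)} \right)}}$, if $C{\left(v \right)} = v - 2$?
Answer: $9 \sqrt{1623} \approx 362.58$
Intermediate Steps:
$C{\left(v \right)} = -2 + v$
$\sqrt{131450 + C{\left(y{\left(-16 \right)} \right)}} = \sqrt{131450 + \left(-2 + 15\right)} = \sqrt{131450 + 13} = \sqrt{131463} = 9 \sqrt{1623}$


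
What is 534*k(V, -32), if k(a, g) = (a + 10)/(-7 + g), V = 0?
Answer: -1780/13 ≈ -136.92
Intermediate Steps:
k(a, g) = (10 + a)/(-7 + g)
534*k(V, -32) = 534*((10 + 0)/(-7 - 32)) = 534*(10/(-39)) = 534*(-1/39*10) = 534*(-10/39) = -1780/13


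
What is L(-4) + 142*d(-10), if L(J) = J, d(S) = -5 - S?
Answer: 706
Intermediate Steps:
L(-4) + 142*d(-10) = -4 + 142*(-5 - 1*(-10)) = -4 + 142*(-5 + 10) = -4 + 142*5 = -4 + 710 = 706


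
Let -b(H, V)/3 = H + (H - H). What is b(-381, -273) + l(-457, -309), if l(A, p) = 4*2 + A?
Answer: 694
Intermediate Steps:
l(A, p) = 8 + A
b(H, V) = -3*H (b(H, V) = -3*(H + (H - H)) = -3*(H + 0) = -3*H)
b(-381, -273) + l(-457, -309) = -3*(-381) + (8 - 457) = 1143 - 449 = 694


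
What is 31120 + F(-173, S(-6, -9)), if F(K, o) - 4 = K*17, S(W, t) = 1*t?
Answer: 28183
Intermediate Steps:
S(W, t) = t
F(K, o) = 4 + 17*K (F(K, o) = 4 + K*17 = 4 + 17*K)
31120 + F(-173, S(-6, -9)) = 31120 + (4 + 17*(-173)) = 31120 + (4 - 2941) = 31120 - 2937 = 28183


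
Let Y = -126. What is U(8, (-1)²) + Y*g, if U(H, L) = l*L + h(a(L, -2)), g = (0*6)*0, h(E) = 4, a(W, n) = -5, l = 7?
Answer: 11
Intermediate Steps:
g = 0 (g = 0*0 = 0)
U(H, L) = 4 + 7*L (U(H, L) = 7*L + 4 = 4 + 7*L)
U(8, (-1)²) + Y*g = (4 + 7*(-1)²) - 126*0 = (4 + 7*1) + 0 = (4 + 7) + 0 = 11 + 0 = 11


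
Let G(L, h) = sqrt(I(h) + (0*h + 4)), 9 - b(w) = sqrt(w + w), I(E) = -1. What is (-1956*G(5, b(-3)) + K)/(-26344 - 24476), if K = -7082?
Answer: 3541/25410 + 163*sqrt(3)/4235 ≈ 0.20602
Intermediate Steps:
b(w) = 9 - sqrt(2)*sqrt(w) (b(w) = 9 - sqrt(w + w) = 9 - sqrt(2*w) = 9 - sqrt(2)*sqrt(w))
G(L, h) = sqrt(3) (G(L, h) = sqrt(-1 + (0*h + 4)) = sqrt(-1 + (0 + 4)) = sqrt(-1 + 4) = sqrt(3))
(-1956*G(5, b(-3)) + K)/(-26344 - 24476) = (-1956*sqrt(3) - 7082)/(-26344 - 24476) = (-7082 - 1956*sqrt(3))/(-50820) = (-7082 - 1956*sqrt(3))*(-1/50820) = 3541/25410 + 163*sqrt(3)/4235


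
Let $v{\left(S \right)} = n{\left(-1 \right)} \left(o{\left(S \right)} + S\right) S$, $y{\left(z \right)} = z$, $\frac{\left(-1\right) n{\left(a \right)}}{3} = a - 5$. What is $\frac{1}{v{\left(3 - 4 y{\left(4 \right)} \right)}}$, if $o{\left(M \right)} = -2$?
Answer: $\frac{1}{3510} \approx 0.0002849$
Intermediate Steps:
$n{\left(a \right)} = 15 - 3 a$ ($n{\left(a \right)} = - 3 \left(a - 5\right) = - 3 \left(-5 + a\right) = 15 - 3 a$)
$v{\left(S \right)} = S \left(-36 + 18 S\right)$ ($v{\left(S \right)} = \left(15 - -3\right) \left(-2 + S\right) S = \left(15 + 3\right) \left(-2 + S\right) S = 18 \left(-2 + S\right) S = \left(-36 + 18 S\right) S = S \left(-36 + 18 S\right)$)
$\frac{1}{v{\left(3 - 4 y{\left(4 \right)} \right)}} = \frac{1}{18 \left(3 - 16\right) \left(-2 + \left(3 - 16\right)\right)} = \frac{1}{18 \left(-13\right) \left(-2 - 13\right)} = \frac{1}{18 \left(-13\right) \left(-15\right)} = \frac{1}{3510}$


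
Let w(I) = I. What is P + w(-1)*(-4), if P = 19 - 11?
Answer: 12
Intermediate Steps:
P = 8
P + w(-1)*(-4) = 8 - 1*(-4) = 8 + 4 = 12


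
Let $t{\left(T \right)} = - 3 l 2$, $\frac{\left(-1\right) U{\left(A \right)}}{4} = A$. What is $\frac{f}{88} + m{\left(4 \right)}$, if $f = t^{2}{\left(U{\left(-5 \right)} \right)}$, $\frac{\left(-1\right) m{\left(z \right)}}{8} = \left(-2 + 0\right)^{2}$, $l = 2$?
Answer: $- \frac{334}{11} \approx -30.364$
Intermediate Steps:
$U{\left(A \right)} = - 4 A$
$t{\left(T \right)} = -12$ ($t{\left(T \right)} = \left(-3\right) 2 \cdot 2 = \left(-6\right) 2 = -12$)
$m{\left(z \right)} = -32$ ($m{\left(z \right)} = - 8 \left(-2 + 0\right)^{2} = - 8 \left(-2\right)^{2} = \left(-8\right) 4 = -32$)
$f = 144$ ($f = \left(-12\right)^{2} = 144$)
$\frac{f}{88} + m{\left(4 \right)} = \frac{1}{88} \cdot 144 - 32 = \frac{18}{11} - 32 = - \frac{334}{11}$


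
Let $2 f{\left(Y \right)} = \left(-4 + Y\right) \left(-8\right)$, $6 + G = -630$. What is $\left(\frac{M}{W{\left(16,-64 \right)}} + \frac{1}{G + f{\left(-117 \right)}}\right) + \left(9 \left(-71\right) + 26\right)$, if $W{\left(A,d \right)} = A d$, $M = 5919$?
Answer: $- \frac{12039117}{19456} \approx -618.79$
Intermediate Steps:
$G = -636$ ($G = -6 - 630 = -636$)
$f{\left(Y \right)} = 16 - 4 Y$ ($f{\left(Y \right)} = \frac{\left(-4 + Y\right) \left(-8\right)}{2} = \frac{32 - 8 Y}{2} = 16 - 4 Y$)
$\left(\frac{M}{W{\left(16,-64 \right)}} + \frac{1}{G + f{\left(-117 \right)}}\right) + \left(9 \left(-71\right) + 26\right) = \left(\frac{5919}{16 \left(-64\right)} + \frac{1}{-636 + \left(16 - -468\right)}\right) + \left(9 \left(-71\right) + 26\right) = \left(\frac{5919}{-1024} + \frac{1}{-636 + \left(16 + 468\right)}\right) + \left(-639 + 26\right) = \left(5919 \left(- \frac{1}{1024}\right) + \frac{1}{-636 + 484}\right) - 613 = \left(- \frac{5919}{1024} + \frac{1}{-152}\right) - 613 = \left(- \frac{5919}{1024} - \frac{1}{152}\right) - 613 = - \frac{112589}{19456} - 613 = - \frac{12039117}{19456}$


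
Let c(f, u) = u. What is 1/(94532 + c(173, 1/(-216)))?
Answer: 216/20418911 ≈ 1.0578e-5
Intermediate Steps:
1/(94532 + c(173, 1/(-216))) = 1/(94532 + 1/(-216)) = 1/(94532 - 1/216) = 1/(20418911/216) = 216/20418911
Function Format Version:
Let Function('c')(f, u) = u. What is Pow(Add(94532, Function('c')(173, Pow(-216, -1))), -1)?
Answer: Rational(216, 20418911) ≈ 1.0578e-5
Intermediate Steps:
Pow(Add(94532, Function('c')(173, Pow(-216, -1))), -1) = Pow(Add(94532, Pow(-216, -1)), -1) = Pow(Add(94532, Rational(-1, 216)), -1) = Pow(Rational(20418911, 216), -1) = Rational(216, 20418911)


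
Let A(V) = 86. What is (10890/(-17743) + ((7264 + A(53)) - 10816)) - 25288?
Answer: -46381192/1613 ≈ -28755.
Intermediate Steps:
(10890/(-17743) + ((7264 + A(53)) - 10816)) - 25288 = (10890/(-17743) + ((7264 + 86) - 10816)) - 25288 = (10890*(-1/17743) + (7350 - 10816)) - 25288 = (-990/1613 - 3466) - 25288 = -5591648/1613 - 25288 = -46381192/1613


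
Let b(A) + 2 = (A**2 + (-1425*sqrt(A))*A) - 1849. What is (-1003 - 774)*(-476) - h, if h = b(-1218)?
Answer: -635821 - 1735650*I*sqrt(1218) ≈ -6.3582e+5 - 6.0574e+7*I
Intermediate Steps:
b(A) = -1851 + A**2 - 1425*A**(3/2) (b(A) = -2 + ((A**2 + (-1425*sqrt(A))*A) - 1849) = -2 + ((A**2 - 1425*A**(3/2)) - 1849) = -2 + (-1849 + A**2 - 1425*A**(3/2)) = -1851 + A**2 - 1425*A**(3/2))
h = 1481673 + 1735650*I*sqrt(1218) (h = -1851 + (-1218)**2 - (-1735650)*I*sqrt(1218) = -1851 + 1483524 - (-1735650)*I*sqrt(1218) = -1851 + 1483524 + 1735650*I*sqrt(1218) = 1481673 + 1735650*I*sqrt(1218) ≈ 1.4817e+6 + 6.0574e+7*I)
(-1003 - 774)*(-476) - h = (-1003 - 774)*(-476) - (1481673 + 1735650*I*sqrt(1218)) = -1777*(-476) + (-1481673 - 1735650*I*sqrt(1218)) = 845852 + (-1481673 - 1735650*I*sqrt(1218)) = -635821 - 1735650*I*sqrt(1218)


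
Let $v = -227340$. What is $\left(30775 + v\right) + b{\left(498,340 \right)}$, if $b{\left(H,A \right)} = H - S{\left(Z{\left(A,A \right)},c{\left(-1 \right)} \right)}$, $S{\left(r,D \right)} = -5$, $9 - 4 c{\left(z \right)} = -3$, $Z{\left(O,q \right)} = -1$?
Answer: $-196062$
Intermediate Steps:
$c{\left(z \right)} = 3$ ($c{\left(z \right)} = \frac{9}{4} - - \frac{3}{4} = \frac{9}{4} + \frac{3}{4} = 3$)
$b{\left(H,A \right)} = 5 + H$ ($b{\left(H,A \right)} = H - -5 = H + 5 = 5 + H$)
$\left(30775 + v\right) + b{\left(498,340 \right)} = \left(30775 - 227340\right) + \left(5 + 498\right) = -196565 + 503 = -196062$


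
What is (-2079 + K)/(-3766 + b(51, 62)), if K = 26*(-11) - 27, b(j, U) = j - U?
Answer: 2392/3777 ≈ 0.63331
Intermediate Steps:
K = -313 (K = -286 - 27 = -313)
(-2079 + K)/(-3766 + b(51, 62)) = (-2079 - 313)/(-3766 + (51 - 1*62)) = -2392/(-3766 + (51 - 62)) = -2392/(-3766 - 11) = -2392/(-3777) = -2392*(-1/3777) = 2392/3777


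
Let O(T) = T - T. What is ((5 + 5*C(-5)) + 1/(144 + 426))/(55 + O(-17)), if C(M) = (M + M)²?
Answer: 287851/31350 ≈ 9.1819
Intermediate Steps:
C(M) = 4*M² (C(M) = (2*M)² = 4*M²)
O(T) = 0
((5 + 5*C(-5)) + 1/(144 + 426))/(55 + O(-17)) = ((5 + 5*(4*(-5)²)) + 1/(144 + 426))/(55 + 0) = ((5 + 5*(4*25)) + 1/570)/55 = ((5 + 5*100) + 1/570)*(1/55) = ((5 + 500) + 1/570)*(1/55) = (505 + 1/570)*(1/55) = (287851/570)*(1/55) = 287851/31350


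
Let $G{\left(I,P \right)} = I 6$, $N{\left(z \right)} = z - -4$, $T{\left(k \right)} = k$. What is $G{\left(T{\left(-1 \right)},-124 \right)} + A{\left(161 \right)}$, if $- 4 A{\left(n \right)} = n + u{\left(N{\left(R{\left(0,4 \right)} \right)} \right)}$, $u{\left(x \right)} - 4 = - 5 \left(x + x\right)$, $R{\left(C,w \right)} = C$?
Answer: $- \frac{149}{4} \approx -37.25$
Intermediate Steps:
$N{\left(z \right)} = 4 + z$ ($N{\left(z \right)} = z + 4 = 4 + z$)
$u{\left(x \right)} = 4 - 10 x$ ($u{\left(x \right)} = 4 - 5 \left(x + x\right) = 4 - 5 \cdot 2 x = 4 - 10 x$)
$G{\left(I,P \right)} = 6 I$
$A{\left(n \right)} = 9 - \frac{n}{4}$ ($A{\left(n \right)} = - \frac{n + \left(4 - 10 \left(4 + 0\right)\right)}{4} = - \frac{n + \left(4 - 40\right)}{4} = - \frac{n - 36}{4} = - \frac{-36 + n}{4} = 9 - \frac{n}{4}$)
$G{\left(T{\left(-1 \right)},-124 \right)} + A{\left(161 \right)} = 6 \left(-1\right) + \left(9 - \frac{161}{4}\right) = -6 + \left(9 - \frac{161}{4}\right) = -6 - \frac{125}{4} = - \frac{149}{4}$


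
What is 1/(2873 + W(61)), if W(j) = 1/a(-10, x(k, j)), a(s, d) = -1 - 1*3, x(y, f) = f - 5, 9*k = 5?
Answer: 4/11491 ≈ 0.00034810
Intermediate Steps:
k = 5/9 (k = (⅑)*5 = 5/9 ≈ 0.55556)
x(y, f) = -5 + f
a(s, d) = -4 (a(s, d) = -1 - 3 = -4)
W(j) = -¼ (W(j) = 1/(-4) = -¼)
1/(2873 + W(61)) = 1/(2873 - ¼) = 1/(11491/4) = 4/11491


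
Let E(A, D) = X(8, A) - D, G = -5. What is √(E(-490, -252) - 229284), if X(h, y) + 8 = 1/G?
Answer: I*√5726005/5 ≈ 478.58*I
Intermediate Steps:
X(h, y) = -41/5 (X(h, y) = -8 + 1/(-5) = -8 - ⅕ = -41/5)
E(A, D) = -41/5 - D
√(E(-490, -252) - 229284) = √((-41/5 - 1*(-252)) - 229284) = √((-41/5 + 252) - 229284) = √(1219/5 - 229284) = √(-1145201/5) = I*√5726005/5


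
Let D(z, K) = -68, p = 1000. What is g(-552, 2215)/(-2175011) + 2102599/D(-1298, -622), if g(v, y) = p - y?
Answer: -4573175870969/147900748 ≈ -30921.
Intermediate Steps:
g(v, y) = 1000 - y
g(-552, 2215)/(-2175011) + 2102599/D(-1298, -622) = (1000 - 1*2215)/(-2175011) + 2102599/(-68) = (1000 - 2215)*(-1/2175011) + 2102599*(-1/68) = -1215*(-1/2175011) - 2102599/68 = 1215/2175011 - 2102599/68 = -4573175870969/147900748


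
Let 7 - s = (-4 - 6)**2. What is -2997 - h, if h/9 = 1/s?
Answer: -92904/31 ≈ -2996.9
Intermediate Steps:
s = -93 (s = 7 - (-4 - 6)**2 = 7 - 1*(-10)**2 = 7 - 1*100 = 7 - 100 = -93)
h = -3/31 (h = 9/(-93) = 9*(-1/93) = -3/31 ≈ -0.096774)
-2997 - h = -2997 - 1*(-3/31) = -2997 + 3/31 = -92904/31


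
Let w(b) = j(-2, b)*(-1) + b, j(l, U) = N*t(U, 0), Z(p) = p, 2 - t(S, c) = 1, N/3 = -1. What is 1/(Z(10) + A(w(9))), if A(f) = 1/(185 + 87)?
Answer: 272/2721 ≈ 0.099963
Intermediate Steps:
N = -3 (N = 3*(-1) = -3)
t(S, c) = 1 (t(S, c) = 2 - 1*1 = 2 - 1 = 1)
j(l, U) = -3 (j(l, U) = -3*1 = -3)
w(b) = 3 + b (w(b) = -3*(-1) + b = 3 + b)
A(f) = 1/272
1/(Z(10) + A(w(9))) = 1/(10 + 1/272) = 1/(2721/272) = 272/2721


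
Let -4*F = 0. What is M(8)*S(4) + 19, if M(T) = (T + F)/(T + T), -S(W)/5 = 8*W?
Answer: -61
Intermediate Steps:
F = 0 (F = -1/4*0 = 0)
S(W) = -40*W
M(T) = 1/2 (M(T) = (T + 0)/(T + T) = T/((2*T)) = T*(1/(2*T)) = 1/2)
M(8)*S(4) + 19 = (-40*4)/2 + 19 = (1/2)*(-160) + 19 = -80 + 19 = -61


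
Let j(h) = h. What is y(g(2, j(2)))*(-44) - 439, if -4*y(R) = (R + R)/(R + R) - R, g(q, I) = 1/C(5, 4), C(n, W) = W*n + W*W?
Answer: -15419/36 ≈ -428.31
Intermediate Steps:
C(n, W) = W² + W*n (C(n, W) = W*n + W² = W² + W*n)
g(q, I) = 1/36 (g(q, I) = 1/(4*(4 + 5)) = 1/(4*9) = 1/36)
y(R) = -¼ + R/4 (y(R) = -((R + R)/(R + R) - R)/4 = -((2*R)/((2*R)) - R)/4 = -((2*R)*(1/(2*R)) - R)/4 = -(1 - R)/4 = -¼ + R/4)
y(g(2, j(2)))*(-44) - 439 = (-¼ + (¼)*(1/36))*(-44) - 439 = (-¼ + 1/144)*(-44) - 439 = -35/144*(-44) - 439 = 385/36 - 439 = -15419/36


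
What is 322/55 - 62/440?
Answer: 1257/220 ≈ 5.7136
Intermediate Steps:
322/55 - 62/440 = 322*(1/55) - 62*1/440 = 322/55 - 31/220 = 1257/220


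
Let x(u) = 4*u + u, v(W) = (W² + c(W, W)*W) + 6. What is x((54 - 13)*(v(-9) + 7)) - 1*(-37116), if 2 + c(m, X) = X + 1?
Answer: 74836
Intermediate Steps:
c(m, X) = -1 + X (c(m, X) = -2 + (X + 1) = -2 + (1 + X) = -1 + X)
v(W) = 6 + W² + W*(-1 + W) (v(W) = (W² + (-1 + W)*W) + 6 = (W² + W*(-1 + W)) + 6 = 6 + W² + W*(-1 + W))
x(u) = 5*u
x((54 - 13)*(v(-9) + 7)) - 1*(-37116) = 5*((54 - 13)*((6 - 1*(-9) + 2*(-9)²) + 7)) - 1*(-37116) = 5*(41*((6 + 9 + 2*81) + 7)) + 37116 = 5*(41*((6 + 9 + 162) + 7)) + 37116 = 5*(41*(177 + 7)) + 37116 = 5*(41*184) + 37116 = 5*7544 + 37116 = 37720 + 37116 = 74836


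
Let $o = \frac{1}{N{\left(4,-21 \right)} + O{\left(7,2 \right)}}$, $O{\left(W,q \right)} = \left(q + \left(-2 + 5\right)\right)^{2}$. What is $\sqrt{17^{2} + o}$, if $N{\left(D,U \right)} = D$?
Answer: $\frac{\sqrt{243078}}{29} \approx 17.001$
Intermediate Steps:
$O{\left(W,q \right)} = \left(3 + q\right)^{2}$ ($O{\left(W,q \right)} = \left(q + 3\right)^{2} = \left(3 + q\right)^{2}$)
$o = \frac{1}{29}$ ($o = \frac{1}{4 + \left(3 + 2\right)^{2}} = \frac{1}{4 + 5^{2}} = \frac{1}{4 + 25} = \frac{1}{29} \approx 0.034483$)
$\sqrt{17^{2} + o} = \sqrt{17^{2} + \frac{1}{29}} = \sqrt{289 + \frac{1}{29}} = \sqrt{\frac{8382}{29}} = \frac{\sqrt{243078}}{29}$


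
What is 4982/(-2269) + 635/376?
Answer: -432417/853144 ≈ -0.50685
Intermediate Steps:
4982/(-2269) + 635/376 = 4982*(-1/2269) + 635*(1/376) = -4982/2269 + 635/376 = -432417/853144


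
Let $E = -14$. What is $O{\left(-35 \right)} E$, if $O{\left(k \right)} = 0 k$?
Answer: $0$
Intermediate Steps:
$O{\left(k \right)} = 0$
$O{\left(-35 \right)} E = 0 \left(-14\right) = 0$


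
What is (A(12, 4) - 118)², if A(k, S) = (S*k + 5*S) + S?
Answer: 2116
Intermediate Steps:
A(k, S) = 6*S + S*k (A(k, S) = (5*S + S*k) + S = 6*S + S*k)
(A(12, 4) - 118)² = (4*(6 + 12) - 118)² = (4*18 - 118)² = (72 - 118)² = (-46)² = 2116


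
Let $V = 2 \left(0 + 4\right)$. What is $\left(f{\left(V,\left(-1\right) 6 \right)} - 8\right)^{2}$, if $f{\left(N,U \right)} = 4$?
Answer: $16$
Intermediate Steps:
$V = 8$ ($V = 2 \cdot 4 = 8$)
$\left(f{\left(V,\left(-1\right) 6 \right)} - 8\right)^{2} = \left(4 - 8\right)^{2} = \left(-4\right)^{2} = 16$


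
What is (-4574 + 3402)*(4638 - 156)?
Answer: -5252904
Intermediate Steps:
(-4574 + 3402)*(4638 - 156) = -1172*4482 = -5252904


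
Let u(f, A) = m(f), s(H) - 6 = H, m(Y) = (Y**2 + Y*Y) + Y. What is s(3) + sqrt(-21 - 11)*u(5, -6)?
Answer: 9 + 220*I*sqrt(2) ≈ 9.0 + 311.13*I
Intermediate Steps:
m(Y) = Y + 2*Y**2 (m(Y) = (Y**2 + Y**2) + Y = 2*Y**2 + Y = Y + 2*Y**2)
s(H) = 6 + H
u(f, A) = f*(1 + 2*f)
s(3) + sqrt(-21 - 11)*u(5, -6) = (6 + 3) + sqrt(-21 - 11)*(5*(1 + 2*5)) = 9 + sqrt(-32)*(5*(1 + 10)) = 9 + (4*I*sqrt(2))*(5*11) = 9 + (4*I*sqrt(2))*55 = 9 + 220*I*sqrt(2)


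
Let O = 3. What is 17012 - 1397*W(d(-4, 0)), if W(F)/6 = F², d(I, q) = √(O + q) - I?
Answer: -142246 - 67056*√3 ≈ -2.5839e+5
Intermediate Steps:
d(I, q) = √(3 + q) - I
W(F) = 6*F²
17012 - 1397*W(d(-4, 0)) = 17012 - 8382*(√(3 + 0) - 1*(-4))² = 17012 - 8382*(√3 + 4)² = 17012 - 8382*(4 + √3)²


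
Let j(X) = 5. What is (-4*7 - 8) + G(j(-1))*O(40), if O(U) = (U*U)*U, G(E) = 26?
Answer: 1663964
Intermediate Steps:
O(U) = U³ (O(U) = U²*U = U³)
(-4*7 - 8) + G(j(-1))*O(40) = (-4*7 - 8) + 26*40³ = (-28 - 8) + 26*64000 = -36 + 1664000 = 1663964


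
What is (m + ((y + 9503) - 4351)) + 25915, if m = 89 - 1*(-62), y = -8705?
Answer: 22513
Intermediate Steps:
m = 151 (m = 89 + 62 = 151)
(m + ((y + 9503) - 4351)) + 25915 = (151 + ((-8705 + 9503) - 4351)) + 25915 = (151 + (798 - 4351)) + 25915 = (151 - 3553) + 25915 = -3402 + 25915 = 22513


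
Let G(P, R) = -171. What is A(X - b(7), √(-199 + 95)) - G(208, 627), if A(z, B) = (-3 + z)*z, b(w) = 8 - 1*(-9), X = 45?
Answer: 871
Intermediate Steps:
b(w) = 17 (b(w) = 8 + 9 = 17)
A(z, B) = z*(-3 + z)
A(X - b(7), √(-199 + 95)) - G(208, 627) = (45 - 1*17)*(-3 + (45 - 1*17)) - 1*(-171) = (45 - 17)*(-3 + (45 - 17)) + 171 = 28*(-3 + 28) + 171 = 28*25 + 171 = 700 + 171 = 871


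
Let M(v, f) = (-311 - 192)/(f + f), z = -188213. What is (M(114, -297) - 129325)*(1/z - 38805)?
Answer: 280526179879688951/55899261 ≈ 5.0184e+9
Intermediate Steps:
M(v, f) = -503/(2*f) (M(v, f) = -503*1/(2*f) = -503/(2*f))
(M(114, -297) - 129325)*(1/z - 38805) = (-503/2/(-297) - 129325)*(1/(-188213) - 38805) = (-503/2*(-1/297) - 129325)*(-1/188213 - 38805) = (503/594 - 129325)*(-7303605466/188213) = -76818547/594*(-7303605466/188213) = 280526179879688951/55899261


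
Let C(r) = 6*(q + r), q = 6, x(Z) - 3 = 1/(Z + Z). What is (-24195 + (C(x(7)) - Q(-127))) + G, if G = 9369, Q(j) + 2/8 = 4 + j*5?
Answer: -395929/28 ≈ -14140.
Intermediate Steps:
x(Z) = 3 + 1/(2*Z) (x(Z) = 3 + 1/(Z + Z) = 3 + 1/(2*Z))
Q(j) = 15/4 + 5*j (Q(j) = -¼ + (4 + j*5) = -¼ + (4 + 5*j) = 15/4 + 5*j)
C(r) = 36 + 6*r (C(r) = 6*(6 + r) = 36 + 6*r)
(-24195 + (C(x(7)) - Q(-127))) + G = (-24195 + ((36 + 6*(3 + (½)/7)) - (15/4 + 5*(-127)))) + 9369 = (-24195 + ((36 + 6*(3 + (½)*(⅐))) - (15/4 - 635))) + 9369 = (-24195 + ((36 + 6*(3 + 1/14)) - 1*(-2525/4))) + 9369 = (-24195 + ((36 + 6*(43/14)) + 2525/4)) + 9369 = (-24195 + ((36 + 129/7) + 2525/4)) + 9369 = (-24195 + (381/7 + 2525/4)) + 9369 = (-24195 + 19199/28) + 9369 = -658261/28 + 9369 = -395929/28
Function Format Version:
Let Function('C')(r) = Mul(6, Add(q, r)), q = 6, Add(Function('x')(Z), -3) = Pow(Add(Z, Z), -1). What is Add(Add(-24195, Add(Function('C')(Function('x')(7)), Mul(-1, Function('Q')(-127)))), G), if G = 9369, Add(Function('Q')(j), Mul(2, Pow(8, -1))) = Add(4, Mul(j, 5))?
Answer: Rational(-395929, 28) ≈ -14140.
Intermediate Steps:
Function('x')(Z) = Add(3, Mul(Rational(1, 2), Pow(Z, -1))) (Function('x')(Z) = Add(3, Pow(Add(Z, Z), -1)) = Add(3, Pow(Mul(2, Z), -1)) = Add(3, Mul(Rational(1, 2), Pow(Z, -1))))
Function('Q')(j) = Add(Rational(15, 4), Mul(5, j)) (Function('Q')(j) = Add(Rational(-1, 4), Add(4, Mul(j, 5))) = Add(Rational(-1, 4), Add(4, Mul(5, j))) = Add(Rational(15, 4), Mul(5, j)))
Function('C')(r) = Add(36, Mul(6, r)) (Function('C')(r) = Mul(6, Add(6, r)) = Add(36, Mul(6, r)))
Add(Add(-24195, Add(Function('C')(Function('x')(7)), Mul(-1, Function('Q')(-127)))), G) = Add(Add(-24195, Add(Add(36, Mul(6, Add(3, Mul(Rational(1, 2), Pow(7, -1))))), Mul(-1, Add(Rational(15, 4), Mul(5, -127))))), 9369) = Add(Add(-24195, Add(Add(36, Mul(6, Add(3, Mul(Rational(1, 2), Rational(1, 7))))), Mul(-1, Add(Rational(15, 4), -635)))), 9369) = Add(Add(-24195, Add(Add(36, Mul(6, Add(3, Rational(1, 14)))), Mul(-1, Rational(-2525, 4)))), 9369) = Add(Add(-24195, Add(Add(36, Mul(6, Rational(43, 14))), Rational(2525, 4))), 9369) = Add(Add(-24195, Add(Add(36, Rational(129, 7)), Rational(2525, 4))), 9369) = Add(Add(-24195, Add(Rational(381, 7), Rational(2525, 4))), 9369) = Add(Add(-24195, Rational(19199, 28)), 9369) = Add(Rational(-658261, 28), 9369) = Rational(-395929, 28)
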